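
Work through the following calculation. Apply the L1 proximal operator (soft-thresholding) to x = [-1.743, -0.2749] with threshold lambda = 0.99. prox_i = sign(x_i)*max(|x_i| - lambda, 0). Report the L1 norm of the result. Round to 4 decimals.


Soft-thresholding with lambda = 0.99:
prox(-1.743) = sign(-1.743)*max(|-1.743| - 0.99, 0) = -0.753
prox(-0.2749) = sign(-0.2749)*max(|-0.2749| - 0.99, 0) = 0.0
prox(x) = [-0.753, 0.0]
||prox(x)||_1 = 0.753 + 0.0 = 0.753


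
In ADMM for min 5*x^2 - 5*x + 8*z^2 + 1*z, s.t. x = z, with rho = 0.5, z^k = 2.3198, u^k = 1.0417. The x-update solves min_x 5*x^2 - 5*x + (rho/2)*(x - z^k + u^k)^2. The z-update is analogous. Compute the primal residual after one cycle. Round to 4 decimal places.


ADMM iteration with rho = 0.5, z^k = 2.3198, u^k = 1.0417
Step 1: x-update.
Minimize 5*x^2 - 5*x + (0.5/2)*(x - 2.3198 + 1.0417)^2
FOC: (2*5 + 0.5)*x = 5 + 0.5*(2.3198 - 1.0417)
x^{k+1} = 0.5371
Step 2: z-update.
Minimize 8*z^2 + 1*z + (0.5/2)*(0.5371 - z + 1.0417)^2
FOC: (2*8 + 0.5)*z = -1 + 0.5*(0.5371 + 1.0417)
z^{k+1} = -0.0128
Step 3: u-update.
u^{k+1} = 1.0417 + 0.5371 + 0.0128 = 1.5915
Step 4: Primal residual = |0.5371 + 0.0128| = 0.5498


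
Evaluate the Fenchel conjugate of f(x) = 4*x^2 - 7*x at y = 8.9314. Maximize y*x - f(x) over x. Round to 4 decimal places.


f*(y) = sup_x {y*x - a*x^2 - b*x} = sup_x {(y-b)*x - a*x^2}
FOC: (y - b) - 2a*x = 0 => x* = (y - b)/(2a)
x* = (8.9314 + 7)/(2*4) = 1.9914
f*(8.9314) = (y-b)^2/(4a) = (8.9314 + 7)^2/(4*4)
= 253.8095/16 = 15.8631


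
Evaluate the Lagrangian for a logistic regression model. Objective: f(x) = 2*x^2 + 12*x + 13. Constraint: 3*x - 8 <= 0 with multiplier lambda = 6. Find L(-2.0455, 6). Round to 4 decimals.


Step 1: Evaluate f(x).
f(-2.0455) = 2*(-2.0455)^2 + 12*(-2.0455) + 13 = -3.1779
Step 2: Evaluate g(x).
g(-2.0455) = 3*-2.0455 - 8 = -14.1365
Step 3: Compute Lagrangian.
L = -3.1779 + 6*-14.1365 = -87.9969


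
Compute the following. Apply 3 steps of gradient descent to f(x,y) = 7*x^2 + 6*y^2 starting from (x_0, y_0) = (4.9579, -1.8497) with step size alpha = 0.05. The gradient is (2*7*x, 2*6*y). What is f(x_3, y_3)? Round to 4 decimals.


Gradient descent on f(x,y) = 7*x^2 + 6*y^2.
Starting point: (4.9579, -1.8497), alpha = 0.05
Step 1: grad_x = 2*7*4.9579 = 69.4106, grad_y = 2*6*-1.8497 = -22.1964
  x_1 = 4.9579 - 0.05*69.4106 = 1.4874
  y_1 = -1.8497 - 0.05*-22.1964 = -0.7399
Step 2: grad_x = 2*7*1.4874 = 20.8232, grad_y = 2*6*-0.7399 = -8.8786
  x_2 = 1.4874 - 0.05*20.8232 = 0.4462
  y_2 = -0.7399 - 0.05*-8.8786 = -0.296
Step 3: grad_x = 2*7*0.4462 = 6.247, grad_y = 2*6*-0.296 = -3.5514
  x_3 = 0.4462 - 0.05*6.247 = 0.1339
  y_3 = -0.296 - 0.05*-3.5514 = -0.1184
f(0.1339, -0.1184) = 7*0.1339^2 + 6*(-0.1184)^2 = 0.2095


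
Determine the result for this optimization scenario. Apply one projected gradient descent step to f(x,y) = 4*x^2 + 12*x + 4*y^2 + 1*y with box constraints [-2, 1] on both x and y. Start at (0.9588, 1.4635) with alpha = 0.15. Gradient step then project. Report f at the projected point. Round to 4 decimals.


Step 1: Compute gradient at (0.9588, 1.4635).
grad_x = 2*4*0.9588 + 12 = 19.6704
grad_y = 2*4*1.4635 + 1 = 12.708
Step 2: Gradient step.
x_raw = 0.9588 - 0.15*19.6704 = -1.9918
y_raw = 1.4635 - 0.15*12.708 = -0.4427
Step 3: Project onto [-2, 1].
x_proj = clip(-1.9918) = -1.9918
y_proj = clip(-0.4427) = -0.4427
Step 4: Evaluate f.
f(-1.9918, -0.4427) = -7.6915


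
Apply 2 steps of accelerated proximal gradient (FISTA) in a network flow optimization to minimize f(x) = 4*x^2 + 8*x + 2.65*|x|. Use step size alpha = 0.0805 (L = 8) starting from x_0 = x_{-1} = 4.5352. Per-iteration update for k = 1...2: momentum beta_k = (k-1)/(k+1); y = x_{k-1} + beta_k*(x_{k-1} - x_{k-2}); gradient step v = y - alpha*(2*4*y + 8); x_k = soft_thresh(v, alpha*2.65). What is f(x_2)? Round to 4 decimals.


FISTA on f(x) = 4*x^2 + 8*x + 2.65*|x|
L = 8, alpha = 0.0805
Iteration 1: beta = 0.0, y = 4.5352 + 0.0*(4.5352 - 4.5352) = 4.5352
  grad(y) = 44.2816, v = y - alpha*grad = 0.9705
  prox(v) = soft_thresh(0.9705, 0.2133) = 0.7572
Iteration 2: beta = 0.3333, y = 0.7572 + 0.3333*(0.7572 - 4.5352) = -0.5021
  grad(y) = 3.983, v = y - alpha*grad = -0.8228
  prox(v) = soft_thresh(-0.8228, 0.2133) = -0.6094
f(x_2) = 4*(-0.6094)^2 + 8*(-0.6094) + 2.65*|-0.6094| = -1.7748


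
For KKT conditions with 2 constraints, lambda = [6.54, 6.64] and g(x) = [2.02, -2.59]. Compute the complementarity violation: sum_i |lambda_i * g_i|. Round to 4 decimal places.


KKT complementary slackness check:
lambda_1 * g_1 = 6.54 * 2.02 = 13.2108
lambda_2 * g_2 = 6.64 * -2.59 = -17.1976
Total violation = 13.2108 + 17.1976 = 30.4084


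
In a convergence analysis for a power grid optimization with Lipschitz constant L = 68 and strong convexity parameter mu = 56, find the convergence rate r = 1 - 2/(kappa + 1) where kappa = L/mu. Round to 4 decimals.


Step 1: Compute the condition number.
kappa = L/mu = 68/56 = 1.2143
Step 2: Compute the convergence rate.
r = 1 - 2/(kappa + 1) = 1 - 2*mu/(L + mu) = (L - mu)/(L + mu) = 12/124 = 0.0968


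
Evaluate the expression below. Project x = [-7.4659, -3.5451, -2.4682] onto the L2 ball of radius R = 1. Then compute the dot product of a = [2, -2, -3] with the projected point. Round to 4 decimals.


Step 1: Compute ||x|| (intermediates to 6 decimals).
||x|| = sqrt((-7.4659)^2 + (-3.5451)^2 + (-2.4682)^2) = 8.625509
Step 2: Project.
Since ||x|| > R, scale = R/||x|| = 1/8.625509 = 0.115935, proj(x) = scale * x
proj(x) = [-0.865559, -0.411001, -0.286151]
Step 3: Dot product.
a^T * proj(x) = 2*(-0.865559) - 2*(-0.411001) - 3*(-0.286151) = -0.0507


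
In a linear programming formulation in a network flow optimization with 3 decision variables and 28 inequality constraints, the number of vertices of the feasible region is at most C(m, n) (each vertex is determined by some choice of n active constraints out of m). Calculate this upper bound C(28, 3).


Each vertex corresponds to some choice of n active constraints out of m, so the number of vertices is at most C(m, n) = m! / (n!(m-n)!).
m = 28, n = 3
Numerator: 28 * 27 * 26
Denominator: 3! = 6
C(28, 3) = 3276


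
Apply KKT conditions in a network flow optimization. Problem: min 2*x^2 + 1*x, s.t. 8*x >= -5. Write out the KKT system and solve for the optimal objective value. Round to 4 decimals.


Step 1: Try lambda = 0 (constraint inactive).
Stationarity: 2*2*x + 1 = 0
x* = -1/(2*2) = -0.25
Check constraint: 8*-0.25 = -2.0 >= -5 -- satisfied.
Step 2: Compute optimal value.
f(x*) = 2*(-0.25)^2 + 1*(-0.25) = -0.125


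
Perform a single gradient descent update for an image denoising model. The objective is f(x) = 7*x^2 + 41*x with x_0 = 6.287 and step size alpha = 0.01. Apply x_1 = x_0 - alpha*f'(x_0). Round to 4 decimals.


We compute the gradient at x_0 and apply the update.
f'(x) = 14*x + 41
f'(6.287) = 14*6.287 + 41 = 129.018
x_1 = 6.287 - 0.01*129.018 = 4.9968


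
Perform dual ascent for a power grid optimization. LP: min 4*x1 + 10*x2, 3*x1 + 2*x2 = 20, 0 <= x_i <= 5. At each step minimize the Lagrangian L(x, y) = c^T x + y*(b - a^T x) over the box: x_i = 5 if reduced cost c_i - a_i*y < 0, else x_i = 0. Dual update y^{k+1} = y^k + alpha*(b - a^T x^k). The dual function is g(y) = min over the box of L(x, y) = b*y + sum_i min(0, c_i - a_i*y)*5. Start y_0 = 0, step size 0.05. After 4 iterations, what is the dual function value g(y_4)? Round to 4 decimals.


Dual ascent for LP: min 4*x1 + 10*x2, 3*x1 + 2*x2 = 20, 0 <= x_i <= 5
Step 1: y^k = 0.0, reduced costs: (4.0, 10.0)
  x^k = (0.0, 0.0), subgradient = b - a^T x = 20.0
  y^{k+1} = 0.0 + 0.05*20.0 = 1.0
Step 2: y^k = 1.0, reduced costs: (1.0, 8.0)
  x^k = (0.0, 0.0), subgradient = b - a^T x = 20.0
  y^{k+1} = 1.0 + 0.05*20.0 = 2.0
Step 3: y^k = 2.0, reduced costs: (-2.0, 6.0)
  x^k = (5.0, 0.0), subgradient = b - a^T x = 5.0
  y^{k+1} = 2.0 + 0.05*5.0 = 2.25
Step 4: y^k = 2.25, reduced costs: (-2.75, 5.5)
  x^k = (5.0, 0.0), subgradient = b - a^T x = 5.0
  y^{k+1} = 2.25 + 0.05*5.0 = 2.5
Dual objective at y_4 = 2.5: reduced costs (-3.5, 5.0), box minimizer x = (5.0, 0.0)
g(y_4) = b*y + (c1 - a1*y)*x1 + (c2 - a2*y)*x2 = 20*2.5 + (-3.5)*5.0 + 5.0*0.0 = 50.0 - 17.5 + 0.0 = 32.5


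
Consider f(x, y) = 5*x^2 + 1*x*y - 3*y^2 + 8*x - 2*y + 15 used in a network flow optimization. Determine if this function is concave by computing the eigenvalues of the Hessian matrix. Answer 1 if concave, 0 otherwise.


The Hessian of f(x,y) = 5*x^2 + 1*x*y - 3*y^2 + 8*x - 2*y + 15 is:
H = [[10, 1], [1, -6]]
Trace = 10 - 6 = 4
Determinant = 10*-6 - (1)^2 = -61
Discriminant = (4)^2 - 4*-61 = 260.0
Eigenvalues: lambda_1 = -6.0623, lambda_2 = 10.0623
The function is not concave.

0


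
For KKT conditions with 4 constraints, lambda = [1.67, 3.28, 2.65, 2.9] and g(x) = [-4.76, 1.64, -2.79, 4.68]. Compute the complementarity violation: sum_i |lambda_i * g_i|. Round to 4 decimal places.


KKT complementary slackness check:
lambda_1 * g_1 = 1.67 * -4.76 = -7.9492
lambda_2 * g_2 = 3.28 * 1.64 = 5.3792
lambda_3 * g_3 = 2.65 * -2.79 = -7.3935
lambda_4 * g_4 = 2.9 * 4.68 = 13.572
Total violation = 7.9492 + 5.3792 + 7.3935 + 13.572 = 34.2939


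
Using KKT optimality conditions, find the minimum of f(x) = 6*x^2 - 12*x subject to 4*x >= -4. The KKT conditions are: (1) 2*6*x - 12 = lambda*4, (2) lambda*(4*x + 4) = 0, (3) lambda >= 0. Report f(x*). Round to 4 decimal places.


Step 1: Try lambda = 0 (constraint inactive).
Stationarity: 2*6*x - 12 = 0
x* = 12/(2*6) = 1.0
Check constraint: 4*1.0 = 4.0 >= -4 -- satisfied.
Step 2: Compute optimal value.
f(x*) = 6*1.0^2 - 12*1.0 = -6.0


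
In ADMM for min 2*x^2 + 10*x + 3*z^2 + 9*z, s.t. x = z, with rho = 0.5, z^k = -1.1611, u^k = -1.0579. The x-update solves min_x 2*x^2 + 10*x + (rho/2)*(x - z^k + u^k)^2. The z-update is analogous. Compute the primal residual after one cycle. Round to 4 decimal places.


ADMM iteration with rho = 0.5, z^k = -1.1611, u^k = -1.0579
Step 1: x-update.
Minimize 2*x^2 + 10*x + (0.5/2)*(x + 1.1611 - 1.0579)^2
FOC: (2*2 + 0.5)*x = -10 + 0.5*(-1.1611 + 1.0579)
x^{k+1} = -2.2337
Step 2: z-update.
Minimize 3*z^2 + 9*z + (0.5/2)*(-2.2337 - z - 1.0579)^2
FOC: (2*3 + 0.5)*z = -9 + 0.5*(-2.2337 - 1.0579)
z^{k+1} = -1.6378
Step 3: u-update.
u^{k+1} = -1.0579 - 2.2337 + 1.6378 = -1.6538
Step 4: Primal residual = |-2.2337 + 1.6378| = 0.5959


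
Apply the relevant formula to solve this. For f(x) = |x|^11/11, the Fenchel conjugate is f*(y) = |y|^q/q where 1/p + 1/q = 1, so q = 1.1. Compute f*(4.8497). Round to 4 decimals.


The conjugate exponent q satisfies 1/p + 1/q = 1.
p = 11, so q = 11/(11 - 1) = 1.1
|y|^q = 4.8497^1.1 = 5.6792
f*(4.8497) = 5.6792 / 1.1 = 5.1629


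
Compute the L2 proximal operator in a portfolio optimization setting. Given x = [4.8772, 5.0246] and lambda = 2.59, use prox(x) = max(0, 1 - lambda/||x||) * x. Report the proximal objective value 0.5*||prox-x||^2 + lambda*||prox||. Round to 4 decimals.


Step 1: Compute ||x||.
||x|| = 7.0024
Step 2: Compute scaling factor.
scale = max(0, 1 - 2.59/7.0024) = 0.6301
Step 3: prox(x) = [3.0733, 3.1661]
||prox(x)|| = 4.4124
Step 4: Proximal objective.
0.5*||prox-x||^2 = 3.3541
lambda*||prox|| = 11.4281
Total = 14.7822


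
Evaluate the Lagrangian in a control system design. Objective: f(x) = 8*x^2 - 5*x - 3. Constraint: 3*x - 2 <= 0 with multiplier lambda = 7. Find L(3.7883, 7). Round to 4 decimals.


Step 1: Evaluate f(x).
f(3.7883) = 8*3.7883^2 - 5*3.7883 - 3 = 92.8682
Step 2: Evaluate g(x).
g(3.7883) = 3*3.7883 - 2 = 9.3649
Step 3: Compute Lagrangian.
L = 92.8682 + 7*9.3649 = 158.4225


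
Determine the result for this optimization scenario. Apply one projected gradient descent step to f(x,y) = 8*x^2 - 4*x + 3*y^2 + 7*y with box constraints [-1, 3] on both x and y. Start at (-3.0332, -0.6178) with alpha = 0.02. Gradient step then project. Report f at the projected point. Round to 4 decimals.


Step 1: Compute gradient at (-3.0332, -0.6178).
grad_x = 2*8*-3.0332 - 4 = -52.5312
grad_y = 2*3*-0.6178 + 7 = 3.2932
Step 2: Gradient step.
x_raw = -3.0332 - 0.02*-52.5312 = -1.9826
y_raw = -0.6178 - 0.02*3.2932 = -0.6837
Step 3: Project onto [-1, 3].
x_proj = clip(-1.9826) = -1.0
y_proj = clip(-0.6837) = -0.6837
Step 4: Evaluate f.
f(-1.0, -0.6837) = 8.6165


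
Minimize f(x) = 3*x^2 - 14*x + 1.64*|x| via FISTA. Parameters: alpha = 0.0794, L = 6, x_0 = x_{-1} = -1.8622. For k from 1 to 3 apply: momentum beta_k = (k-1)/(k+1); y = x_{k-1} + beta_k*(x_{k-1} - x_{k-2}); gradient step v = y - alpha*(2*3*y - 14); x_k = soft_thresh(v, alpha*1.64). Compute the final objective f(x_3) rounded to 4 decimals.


FISTA on f(x) = 3*x^2 - 14*x + 1.64*|x|
L = 6, alpha = 0.0794
Iteration 1: beta = 0.0, y = -1.8622 + 0.0*(-1.8622 + 1.8622) = -1.8622
  grad(y) = -25.1732, v = y - alpha*grad = 0.1366
  prox(v) = soft_thresh(0.1366, 0.1302) = 0.0063
Iteration 2: beta = 0.3333, y = 0.0063 + 0.3333*(0.0063 + 1.8622) = 0.6292
  grad(y) = -10.2249, v = y - alpha*grad = 1.441
  prox(v) = soft_thresh(1.441, 0.1302) = 1.3108
Iteration 3: beta = 0.5, y = 1.3108 + 0.5*(1.3108 - 0.0063) = 1.9631
  grad(y) = -2.2216, v = y - alpha*grad = 2.1395
  prox(v) = soft_thresh(2.1395, 0.1302) = 2.0092
f(x_3) = 3*2.0092^2 - 14*2.0092 + 1.64*|2.0092| = -12.7231


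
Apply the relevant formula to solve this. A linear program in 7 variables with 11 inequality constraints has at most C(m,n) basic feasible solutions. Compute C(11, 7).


Each vertex corresponds to some choice of n active constraints out of m, so the number of vertices is at most C(m, n) = m! / (n!(m-n)!).
m = 11, n = 7
Numerator: 11 * 10 * 9 * 8 * 7 * 6 * 5
Denominator: 7! = 5040
C(11, 7) = 330


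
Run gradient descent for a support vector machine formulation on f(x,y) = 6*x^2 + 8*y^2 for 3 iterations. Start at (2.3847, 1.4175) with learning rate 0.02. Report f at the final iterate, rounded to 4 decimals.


Gradient descent on f(x,y) = 6*x^2 + 8*y^2.
Starting point: (2.3847, 1.4175), alpha = 0.02
Step 1: grad_x = 2*6*2.3847 = 28.6164, grad_y = 2*8*1.4175 = 22.68
  x_1 = 2.3847 - 0.02*28.6164 = 1.8124
  y_1 = 1.4175 - 0.02*22.68 = 0.9639
Step 2: grad_x = 2*6*1.8124 = 21.7485, grad_y = 2*8*0.9639 = 15.4224
  x_2 = 1.8124 - 0.02*21.7485 = 1.3774
  y_2 = 0.9639 - 0.02*15.4224 = 0.6555
Step 3: grad_x = 2*6*1.3774 = 16.5288, grad_y = 2*8*0.6555 = 10.4872
  x_3 = 1.3774 - 0.02*16.5288 = 1.0468
  y_3 = 0.6555 - 0.02*10.4872 = 0.4457
f(1.0468, 0.4457) = 6*1.0468^2 + 8*0.4457^2 = 8.1643


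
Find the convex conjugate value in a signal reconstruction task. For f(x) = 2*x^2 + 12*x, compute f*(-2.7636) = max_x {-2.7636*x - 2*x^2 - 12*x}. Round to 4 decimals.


f*(y) = sup_x {y*x - a*x^2 - b*x} = sup_x {(y-b)*x - a*x^2}
FOC: (y - b) - 2a*x = 0 => x* = (y - b)/(2a)
x* = (-2.7636 - 12)/(2*2) = -3.6909
f*(-2.7636) = (y-b)^2/(4a) = (-2.7636 - 12)^2/(4*2)
= 217.9639/8 = 27.2455


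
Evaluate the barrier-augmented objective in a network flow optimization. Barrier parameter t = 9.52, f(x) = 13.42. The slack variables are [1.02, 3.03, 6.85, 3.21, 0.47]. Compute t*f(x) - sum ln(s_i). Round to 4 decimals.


Step 1: Compute log-barrier.
ln values: [0.0198, 1.1086, 1.9242, 1.1663, -0.755]
phi = -(0.0198 + 1.1086 + 1.9242 + 1.1663 - 0.755) = -3.4639
Step 2: Compute augmented objective.
t*f(x) = 9.52*13.42 = 127.7584
Total = 127.7584 - 3.4639 = 124.2945


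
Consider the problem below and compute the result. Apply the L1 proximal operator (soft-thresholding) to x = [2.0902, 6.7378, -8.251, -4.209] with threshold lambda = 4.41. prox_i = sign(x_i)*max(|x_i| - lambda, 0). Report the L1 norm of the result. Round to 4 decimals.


Soft-thresholding with lambda = 4.41:
prox(2.0902) = sign(2.0902)*max(|2.0902| - 4.41, 0) = 0.0
prox(6.7378) = sign(6.7378)*max(|6.7378| - 4.41, 0) = 2.3278
prox(-8.251) = sign(-8.251)*max(|-8.251| - 4.41, 0) = -3.841
prox(-4.209) = sign(-4.209)*max(|-4.209| - 4.41, 0) = 0.0
prox(x) = [0.0, 2.3278, -3.841, 0.0]
||prox(x)||_1 = 0.0 + 2.3278 + 3.841 + 0.0 = 6.1688


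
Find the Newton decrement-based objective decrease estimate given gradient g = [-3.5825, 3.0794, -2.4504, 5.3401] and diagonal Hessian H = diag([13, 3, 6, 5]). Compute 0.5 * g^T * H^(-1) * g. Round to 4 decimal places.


Step 1: H is diagonal, so H^(-1) * g = [-0.2756, 1.0265, -0.4084, 1.068].
Step 2: g^T H^(-1) g = sum_i g_i^2 / H_ii
  = (-3.5825)^2/13 + (3.0794)^2/3 + (-2.4504)^2/6 + (5.3401)^2/5
  = 0.9873 + 3.1609 + 1.0007 + 5.7033 = 10.8522
Step 3: Objective decrease = 0.5 * g^T H^(-1) g = 5.4261


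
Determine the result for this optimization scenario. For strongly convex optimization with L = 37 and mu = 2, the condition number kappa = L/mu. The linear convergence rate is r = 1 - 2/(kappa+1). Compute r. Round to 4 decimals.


Step 1: Compute the condition number.
kappa = L/mu = 37/2 = 18.5
Step 2: Compute the convergence rate.
r = 1 - 2/(kappa + 1) = 1 - 2*mu/(L + mu) = (L - mu)/(L + mu) = 35/39 = 0.8974


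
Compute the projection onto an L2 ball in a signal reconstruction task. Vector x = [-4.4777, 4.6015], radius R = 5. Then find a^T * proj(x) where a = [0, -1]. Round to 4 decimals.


Step 1: Compute ||x|| (intermediates to 6 decimals).
||x|| = sqrt((-4.4777)^2 + 4.6015^2) = 6.420561
Step 2: Project.
Since ||x|| > R, scale = R/||x|| = 5/6.420561 = 0.778748, proj(x) = scale * x
proj(x) = [-3.487, 3.583409]
Step 3: Dot product.
a^T * proj(x) = 0*(-3.487) - 1*3.583409 = -3.5834


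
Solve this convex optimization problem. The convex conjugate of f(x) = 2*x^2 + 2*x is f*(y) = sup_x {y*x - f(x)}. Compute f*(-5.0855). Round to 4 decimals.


f*(y) = sup_x {y*x - a*x^2 - b*x} = sup_x {(y-b)*x - a*x^2}
FOC: (y - b) - 2a*x = 0 => x* = (y - b)/(2a)
x* = (-5.0855 - 2)/(2*2) = -1.7714
f*(-5.0855) = (y-b)^2/(4a) = (-5.0855 - 2)^2/(4*2)
= 50.2043/8 = 6.2755


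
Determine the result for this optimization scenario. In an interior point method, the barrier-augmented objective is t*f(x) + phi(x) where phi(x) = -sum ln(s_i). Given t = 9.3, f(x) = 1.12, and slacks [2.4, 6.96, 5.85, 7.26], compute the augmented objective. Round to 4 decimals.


Step 1: Compute log-barrier.
ln values: [0.8755, 1.9402, 1.7664, 1.9824]
phi = -(0.8755 + 1.9402 + 1.7664 + 1.9824) = -6.5645
Step 2: Compute augmented objective.
t*f(x) = 9.3*1.12 = 10.416
Total = 10.416 - 6.5645 = 3.8515


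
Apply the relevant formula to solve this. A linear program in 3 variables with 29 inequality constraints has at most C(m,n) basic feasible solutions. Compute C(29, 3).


Each vertex corresponds to some choice of n active constraints out of m, so the number of vertices is at most C(m, n) = m! / (n!(m-n)!).
m = 29, n = 3
Numerator: 29 * 28 * 27
Denominator: 3! = 6
C(29, 3) = 3654


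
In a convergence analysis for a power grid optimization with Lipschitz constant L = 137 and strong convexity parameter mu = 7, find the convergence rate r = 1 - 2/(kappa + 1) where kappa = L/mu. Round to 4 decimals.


Step 1: Compute the condition number.
kappa = L/mu = 137/7 = 19.5714
Step 2: Compute the convergence rate.
r = 1 - 2/(kappa + 1) = 1 - 2*mu/(L + mu) = (L - mu)/(L + mu) = 130/144 = 0.9028


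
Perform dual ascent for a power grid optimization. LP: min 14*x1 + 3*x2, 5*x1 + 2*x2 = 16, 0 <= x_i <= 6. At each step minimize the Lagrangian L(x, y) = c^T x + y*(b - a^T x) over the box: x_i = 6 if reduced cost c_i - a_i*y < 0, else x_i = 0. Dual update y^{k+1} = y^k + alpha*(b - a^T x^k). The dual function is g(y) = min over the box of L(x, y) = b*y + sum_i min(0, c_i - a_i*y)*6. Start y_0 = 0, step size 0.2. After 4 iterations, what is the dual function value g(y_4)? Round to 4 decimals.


Dual ascent for LP: min 14*x1 + 3*x2, 5*x1 + 2*x2 = 16, 0 <= x_i <= 6
Step 1: y^k = 0.0, reduced costs: (14.0, 3.0)
  x^k = (0.0, 0.0), subgradient = b - a^T x = 16.0
  y^{k+1} = 0.0 + 0.2*16.0 = 3.2
Step 2: y^k = 3.2, reduced costs: (-2.0, -3.4)
  x^k = (6.0, 6.0), subgradient = b - a^T x = -26.0
  y^{k+1} = 3.2 + 0.2*-26.0 = -2.0
Step 3: y^k = -2.0, reduced costs: (24.0, 7.0)
  x^k = (0.0, 0.0), subgradient = b - a^T x = 16.0
  y^{k+1} = -2.0 + 0.2*16.0 = 1.2
Step 4: y^k = 1.2, reduced costs: (8.0, 0.6)
  x^k = (0.0, 0.0), subgradient = b - a^T x = 16.0
  y^{k+1} = 1.2 + 0.2*16.0 = 4.4
Dual objective at y_4 = 4.4: reduced costs (-8.0, -5.8), box minimizer x = (6.0, 6.0)
g(y_4) = b*y + (c1 - a1*y)*x1 + (c2 - a2*y)*x2 = 16*4.4 + (-8.0)*6.0 + (-5.8)*6.0 = 70.4 - 48.0 - 34.8 = -12.4


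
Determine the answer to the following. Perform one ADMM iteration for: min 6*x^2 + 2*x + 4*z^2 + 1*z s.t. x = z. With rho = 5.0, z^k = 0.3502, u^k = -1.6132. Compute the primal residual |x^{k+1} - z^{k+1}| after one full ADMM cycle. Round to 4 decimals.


ADMM iteration with rho = 5.0, z^k = 0.3502, u^k = -1.6132
Step 1: x-update.
Minimize 6*x^2 + 2*x + (5.0/2)*(x - 0.3502 - 1.6132)^2
FOC: (2*6 + 5.0)*x = -2 + 5.0*(0.3502 + 1.6132)
x^{k+1} = 0.4598
Step 2: z-update.
Minimize 4*z^2 + 1*z + (5.0/2)*(0.4598 - z - 1.6132)^2
FOC: (2*4 + 5.0)*z = -1 + 5.0*(0.4598 - 1.6132)
z^{k+1} = -0.5205
Step 3: u-update.
u^{k+1} = -1.6132 + 0.4598 + 0.5205 = -0.6328
Step 4: Primal residual = |0.4598 + 0.5205| = 0.9804


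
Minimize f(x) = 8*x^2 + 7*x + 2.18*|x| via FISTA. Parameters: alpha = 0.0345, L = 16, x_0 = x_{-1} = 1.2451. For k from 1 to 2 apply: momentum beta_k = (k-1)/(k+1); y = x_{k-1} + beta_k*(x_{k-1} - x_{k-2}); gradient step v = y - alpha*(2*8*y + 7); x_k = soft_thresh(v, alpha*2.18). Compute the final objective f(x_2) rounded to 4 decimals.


FISTA on f(x) = 8*x^2 + 7*x + 2.18*|x|
L = 16, alpha = 0.0345
Iteration 1: beta = 0.0, y = 1.2451 + 0.0*(1.2451 - 1.2451) = 1.2451
  grad(y) = 26.9216, v = y - alpha*grad = 0.3163
  prox(v) = soft_thresh(0.3163, 0.0752) = 0.2411
Iteration 2: beta = 0.3333, y = 0.2411 + 0.3333*(0.2411 - 1.2451) = -0.0936
  grad(y) = 5.5028, v = y - alpha*grad = -0.2834
  prox(v) = soft_thresh(-0.2834, 0.0752) = -0.2082
f(x_2) = 8*(-0.2082)^2 + 7*(-0.2082) + 2.18*|-0.2082| = -0.6568


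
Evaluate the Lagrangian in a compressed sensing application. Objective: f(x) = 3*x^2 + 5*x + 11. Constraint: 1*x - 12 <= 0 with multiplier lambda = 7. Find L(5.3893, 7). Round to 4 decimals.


Step 1: Evaluate f(x).
f(5.3893) = 3*5.3893^2 + 5*5.3893 + 11 = 125.0802
Step 2: Evaluate g(x).
g(5.3893) = 1*5.3893 - 12 = -6.6107
Step 3: Compute Lagrangian.
L = 125.0802 + 7*-6.6107 = 78.8053


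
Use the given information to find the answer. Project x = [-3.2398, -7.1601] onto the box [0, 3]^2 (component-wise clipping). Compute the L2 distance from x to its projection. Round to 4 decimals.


Project each component onto [0, 3].
clip(-3.2398) = 0.0, clip(-7.1601) = 0.0
Projection = [0.0, 0.0]
Squared diffs: [10.4963, 51.267]
Distance = sqrt(61.7633) = 7.859


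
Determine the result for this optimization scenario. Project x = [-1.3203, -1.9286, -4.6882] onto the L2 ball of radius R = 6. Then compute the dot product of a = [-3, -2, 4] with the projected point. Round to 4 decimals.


Step 1: Compute ||x|| (intermediates to 6 decimals).
||x|| = sqrt((-1.3203)^2 + (-1.9286)^2 + (-4.6882)^2) = 5.238503
Step 2: Project.
Since ||x|| <= R, proj = x (no scaling needed).
proj(x) = [-1.3203, -1.9286, -4.6882]
Step 3: Dot product.
a^T * proj(x) = -3*(-1.3203) - 2*(-1.9286) + 4*(-4.6882) = -10.9347


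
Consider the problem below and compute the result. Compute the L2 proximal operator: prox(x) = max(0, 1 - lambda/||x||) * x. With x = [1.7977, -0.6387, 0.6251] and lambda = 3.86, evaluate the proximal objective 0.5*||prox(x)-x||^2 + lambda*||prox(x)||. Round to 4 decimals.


Step 1: Compute ||x||.
||x|| = 2.0076
Step 2: Compute scaling factor.
scale = max(0, 1 - 3.86/2.0076) = 0.0
Step 3: prox(x) = [0.0, -0.0, 0.0]
||prox(x)|| = 0.0
Step 4: Proximal objective.
0.5*||prox-x||^2 = 2.0152
lambda*||prox|| = 0.0
Total = 2.0152


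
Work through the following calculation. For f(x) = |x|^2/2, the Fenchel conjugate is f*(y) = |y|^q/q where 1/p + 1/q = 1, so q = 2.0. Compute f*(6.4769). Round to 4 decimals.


The conjugate exponent q satisfies 1/p + 1/q = 1.
p = 2, so q = 2/(2 - 1) = 2.0
|y|^q = 6.4769^2.0 = 41.9502
f*(6.4769) = 41.9502 / 2.0 = 20.9751


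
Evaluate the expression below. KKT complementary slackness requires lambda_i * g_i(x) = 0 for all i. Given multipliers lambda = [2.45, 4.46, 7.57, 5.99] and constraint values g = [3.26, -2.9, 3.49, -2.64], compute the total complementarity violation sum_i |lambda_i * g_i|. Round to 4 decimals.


KKT complementary slackness check:
lambda_1 * g_1 = 2.45 * 3.26 = 7.987
lambda_2 * g_2 = 4.46 * -2.9 = -12.934
lambda_3 * g_3 = 7.57 * 3.49 = 26.4193
lambda_4 * g_4 = 5.99 * -2.64 = -15.8136
Total violation = 7.987 + 12.934 + 26.4193 + 15.8136 = 63.1539


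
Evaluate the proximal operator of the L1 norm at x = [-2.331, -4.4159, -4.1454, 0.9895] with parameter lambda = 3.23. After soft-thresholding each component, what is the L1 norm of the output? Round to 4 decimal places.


Soft-thresholding with lambda = 3.23:
prox(-2.331) = sign(-2.331)*max(|-2.331| - 3.23, 0) = 0.0
prox(-4.4159) = sign(-4.4159)*max(|-4.4159| - 3.23, 0) = -1.1859
prox(-4.1454) = sign(-4.1454)*max(|-4.1454| - 3.23, 0) = -0.9154
prox(0.9895) = sign(0.9895)*max(|0.9895| - 3.23, 0) = 0.0
prox(x) = [0.0, -1.1859, -0.9154, 0.0]
||prox(x)||_1 = 0.0 + 1.1859 + 0.9154 + 0.0 = 2.1013


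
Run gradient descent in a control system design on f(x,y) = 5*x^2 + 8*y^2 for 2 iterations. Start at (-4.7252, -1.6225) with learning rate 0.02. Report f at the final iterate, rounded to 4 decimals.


Gradient descent on f(x,y) = 5*x^2 + 8*y^2.
Starting point: (-4.7252, -1.6225), alpha = 0.02
Step 1: grad_x = 2*5*-4.7252 = -47.252, grad_y = 2*8*-1.6225 = -25.96
  x_1 = -4.7252 - 0.02*-47.252 = -3.7802
  y_1 = -1.6225 - 0.02*-25.96 = -1.1033
Step 2: grad_x = 2*5*-3.7802 = -37.8016, grad_y = 2*8*-1.1033 = -17.6528
  x_2 = -3.7802 - 0.02*-37.8016 = -3.0241
  y_2 = -1.1033 - 0.02*-17.6528 = -0.7502
f(-3.0241, -0.7502) = 5*(-3.0241)^2 + 8*(-0.7502)^2 = 50.2297


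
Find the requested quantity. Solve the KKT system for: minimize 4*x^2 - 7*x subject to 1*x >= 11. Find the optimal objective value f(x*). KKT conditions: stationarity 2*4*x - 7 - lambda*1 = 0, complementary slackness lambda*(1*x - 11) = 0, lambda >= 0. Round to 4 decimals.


Step 1: Try lambda = 0 (constraint inactive).
x_unc = 7/(2*4) = 0.875
Check: 1*0.875 = 0.875 < 11 -- violated!
Step 2: Constraint must be active: 1*x = 11
x* = 11/1 = 11.0
lambda = (2*4*11.0 - 7)/1 = 81.0
Step 3: Compute optimal value.
f(x*) = 4*11.0^2 - 7*11.0 = 407.0


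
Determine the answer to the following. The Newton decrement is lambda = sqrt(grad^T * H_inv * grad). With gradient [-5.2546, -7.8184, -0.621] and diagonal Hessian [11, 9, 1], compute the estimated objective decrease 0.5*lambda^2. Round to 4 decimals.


Step 1: H is diagonal, so H^(-1) * g = [-0.4777, -0.8687, -0.621].
Step 2: g^T H^(-1) g = sum_i g_i^2 / H_ii
  = (-5.2546)^2/11 + (-7.8184)^2/9 + (-0.621)^2/1
  = 2.5101 + 6.7919 + 0.3856 = 9.6876
Step 3: Objective decrease = 0.5 * g^T H^(-1) g = 4.8438


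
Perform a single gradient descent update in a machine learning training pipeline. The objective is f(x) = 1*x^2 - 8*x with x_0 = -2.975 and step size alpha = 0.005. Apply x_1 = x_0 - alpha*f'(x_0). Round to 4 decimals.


We compute the gradient at x_0 and apply the update.
f'(x) = 2*x - 8
f'(-2.975) = 2*-2.975 - 8 = -13.95
x_1 = -2.975 - 0.005*-13.95 = -2.9053


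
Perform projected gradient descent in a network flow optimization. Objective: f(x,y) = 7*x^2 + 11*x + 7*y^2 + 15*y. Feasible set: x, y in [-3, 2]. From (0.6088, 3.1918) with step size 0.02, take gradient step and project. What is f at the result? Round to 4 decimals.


Step 1: Compute gradient at (0.6088, 3.1918).
grad_x = 2*7*0.6088 + 11 = 19.5232
grad_y = 2*7*3.1918 + 15 = 59.6852
Step 2: Gradient step.
x_raw = 0.6088 - 0.02*19.5232 = 0.2183
y_raw = 3.1918 - 0.02*59.6852 = 1.9981
Step 3: Project onto [-3, 2].
x_proj = clip(0.2183) = 0.2183
y_proj = clip(1.9981) = 1.9981
Step 4: Evaluate f.
f(0.2183, 1.9981) = 60.6535


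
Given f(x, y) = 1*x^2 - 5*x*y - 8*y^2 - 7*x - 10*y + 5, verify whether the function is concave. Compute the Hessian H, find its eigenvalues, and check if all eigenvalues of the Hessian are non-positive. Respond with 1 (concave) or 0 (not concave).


The Hessian of f(x,y) = 1*x^2 - 5*x*y - 8*y^2 - 7*x - 10*y + 5 is:
H = [[2, -5], [-5, -16]]
Trace = 2 - 16 = -14
Determinant = 2*-16 - (-5)^2 = -57
Discriminant = (-14)^2 - 4*-57 = 424.0
Eigenvalues: lambda_1 = -17.2956, lambda_2 = 3.2956
The function is not concave.

0


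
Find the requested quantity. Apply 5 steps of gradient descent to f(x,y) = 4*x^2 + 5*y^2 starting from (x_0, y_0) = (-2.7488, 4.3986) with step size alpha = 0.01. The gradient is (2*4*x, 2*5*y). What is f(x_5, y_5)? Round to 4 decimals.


Gradient descent on f(x,y) = 4*x^2 + 5*y^2.
Starting point: (-2.7488, 4.3986), alpha = 0.01
Step 1: grad_x = 2*4*-2.7488 = -21.9904, grad_y = 2*5*4.3986 = 43.986
  x_1 = -2.7488 - 0.01*-21.9904 = -2.5289
  y_1 = 4.3986 - 0.01*43.986 = 3.9587
Step 2: grad_x = 2*4*-2.5289 = -20.2312, grad_y = 2*5*3.9587 = 39.5874
  x_2 = -2.5289 - 0.01*-20.2312 = -2.3266
  y_2 = 3.9587 - 0.01*39.5874 = 3.5629
Step 3: grad_x = 2*4*-2.3266 = -18.6127, grad_y = 2*5*3.5629 = 35.6287
  x_3 = -2.3266 - 0.01*-18.6127 = -2.1405
  y_3 = 3.5629 - 0.01*35.6287 = 3.2066
Step 4: grad_x = 2*4*-2.1405 = -17.1237, grad_y = 2*5*3.2066 = 32.0658
  x_4 = -2.1405 - 0.01*-17.1237 = -1.9692
  y_4 = 3.2066 - 0.01*32.0658 = 2.8859
Step 5: grad_x = 2*4*-1.9692 = -15.7538, grad_y = 2*5*2.8859 = 28.8592
  x_5 = -1.9692 - 0.01*-15.7538 = -1.8117
  y_5 = 2.8859 - 0.01*28.8592 = 2.5973
f(-1.8117, 2.5973) = 4*(-1.8117)^2 + 5*2.5973^2 = 46.8594


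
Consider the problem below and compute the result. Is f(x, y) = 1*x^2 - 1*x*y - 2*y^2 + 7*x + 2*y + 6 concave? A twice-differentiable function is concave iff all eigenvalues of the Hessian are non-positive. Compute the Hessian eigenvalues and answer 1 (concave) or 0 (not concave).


The Hessian of f(x,y) = 1*x^2 - 1*x*y - 2*y^2 + 7*x + 2*y + 6 is:
H = [[2, -1], [-1, -4]]
Trace = 2 - 4 = -2
Determinant = 2*-4 - (-1)^2 = -9
Discriminant = (-2)^2 - 4*-9 = 40.0
Eigenvalues: lambda_1 = -4.1623, lambda_2 = 2.1623
The function is not concave.

0


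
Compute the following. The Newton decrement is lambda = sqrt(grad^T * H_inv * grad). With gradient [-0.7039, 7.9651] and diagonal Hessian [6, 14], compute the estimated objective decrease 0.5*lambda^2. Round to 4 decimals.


Step 1: H is diagonal, so H^(-1) * g = [-0.1173, 0.5689].
Step 2: g^T H^(-1) g = sum_i g_i^2 / H_ii
  = (-0.7039)^2/6 + (7.9651)^2/14
  = 0.0826 + 4.5316 = 4.6142
Step 3: Objective decrease = 0.5 * g^T H^(-1) g = 2.3071


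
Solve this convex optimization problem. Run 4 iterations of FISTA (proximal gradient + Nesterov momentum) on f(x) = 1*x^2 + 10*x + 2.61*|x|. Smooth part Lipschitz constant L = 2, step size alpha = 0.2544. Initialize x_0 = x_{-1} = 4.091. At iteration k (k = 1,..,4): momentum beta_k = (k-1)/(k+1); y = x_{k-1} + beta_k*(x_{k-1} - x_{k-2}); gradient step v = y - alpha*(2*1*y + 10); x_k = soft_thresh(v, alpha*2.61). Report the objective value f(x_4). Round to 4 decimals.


FISTA on f(x) = 1*x^2 + 10*x + 2.61*|x|
L = 2, alpha = 0.2544
Iteration 1: beta = 0.0, y = 4.091 + 0.0*(4.091 - 4.091) = 4.091
  grad(y) = 18.182, v = y - alpha*grad = -0.5345
  prox(v) = soft_thresh(-0.5345, 0.664) = 0.0
Iteration 2: beta = 0.3333, y = 0.0 + 0.3333*(0.0 - 4.091) = -1.3637
  grad(y) = 7.2727, v = y - alpha*grad = -3.2138
  prox(v) = soft_thresh(-3.2138, 0.664) = -2.5498
Iteration 3: beta = 0.5, y = -2.5498 + 0.5*(-2.5498 - 0.0) = -3.8248
  grad(y) = 2.3505, v = y - alpha*grad = -4.4227
  prox(v) = soft_thresh(-4.4227, 0.664) = -3.7587
Iteration 4: beta = 0.6, y = -3.7587 + 0.6*(-3.7587 + 2.5498) = -4.4841
  grad(y) = 1.0318, v = y - alpha*grad = -4.7466
  prox(v) = soft_thresh(-4.7466, 0.664) = -4.0826
f(x_4) = 1*(-4.0826)^2 + 10*(-4.0826) + 2.61*|-4.0826| = -13.5028


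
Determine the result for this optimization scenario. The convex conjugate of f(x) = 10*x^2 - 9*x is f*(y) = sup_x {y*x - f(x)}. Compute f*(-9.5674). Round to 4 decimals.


f*(y) = sup_x {y*x - a*x^2 - b*x} = sup_x {(y-b)*x - a*x^2}
FOC: (y - b) - 2a*x = 0 => x* = (y - b)/(2a)
x* = (-9.5674 + 9)/(2*10) = -0.0284
f*(-9.5674) = (y-b)^2/(4a) = (-9.5674 + 9)^2/(4*10)
= 0.3219/40 = 0.008


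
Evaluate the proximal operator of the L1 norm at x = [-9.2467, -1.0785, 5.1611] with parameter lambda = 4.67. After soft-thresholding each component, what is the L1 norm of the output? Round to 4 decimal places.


Soft-thresholding with lambda = 4.67:
prox(-9.2467) = sign(-9.2467)*max(|-9.2467| - 4.67, 0) = -4.5767
prox(-1.0785) = sign(-1.0785)*max(|-1.0785| - 4.67, 0) = 0.0
prox(5.1611) = sign(5.1611)*max(|5.1611| - 4.67, 0) = 0.4911
prox(x) = [-4.5767, 0.0, 0.4911]
||prox(x)||_1 = 4.5767 + 0.0 + 0.4911 = 5.0678


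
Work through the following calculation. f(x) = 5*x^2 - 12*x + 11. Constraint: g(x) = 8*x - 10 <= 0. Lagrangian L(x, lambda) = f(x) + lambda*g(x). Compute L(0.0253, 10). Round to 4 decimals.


Step 1: Evaluate f(x).
f(0.0253) = 5*0.0253^2 - 12*0.0253 + 11 = 10.6996
Step 2: Evaluate g(x).
g(0.0253) = 8*0.0253 - 10 = -9.7976
Step 3: Compute Lagrangian.
L = 10.6996 + 10*-9.7976 = -87.2764


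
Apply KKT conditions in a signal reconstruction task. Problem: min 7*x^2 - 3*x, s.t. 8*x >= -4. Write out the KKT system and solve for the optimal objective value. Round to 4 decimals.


Step 1: Try lambda = 0 (constraint inactive).
Stationarity: 2*7*x - 3 = 0
x* = 3/(2*7) = 3/14 = 0.2143 (rounded; the exact value 3/14 is used below)
Check constraint: 8*0.2143 = 1.7144 >= -4 -- satisfied.
Step 2: Compute optimal value.
f(x*) = 7*(3/14)^2 - 3*(3/14) = -0.3214


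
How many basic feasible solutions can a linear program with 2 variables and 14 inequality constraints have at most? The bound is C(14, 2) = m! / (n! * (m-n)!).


Each vertex corresponds to some choice of n active constraints out of m, so the number of vertices is at most C(m, n) = m! / (n!(m-n)!).
m = 14, n = 2
Numerator: 14 * 13
Denominator: 2! = 2
C(14, 2) = 91


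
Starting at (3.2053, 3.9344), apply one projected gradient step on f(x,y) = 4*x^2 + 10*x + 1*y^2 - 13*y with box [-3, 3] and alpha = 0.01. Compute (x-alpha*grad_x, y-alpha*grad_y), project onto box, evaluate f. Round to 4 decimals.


Step 1: Compute gradient at (3.2053, 3.9344).
grad_x = 2*4*3.2053 + 10 = 35.6424
grad_y = 2*1*3.9344 - 13 = -5.1312
Step 2: Gradient step.
x_raw = 3.2053 - 0.01*35.6424 = 2.8489
y_raw = 3.9344 - 0.01*-5.1312 = 3.9857
Step 3: Project onto [-3, 3].
x_proj = clip(2.8489) = 2.8489
y_proj = clip(3.9857) = 3.0
Step 4: Evaluate f.
f(2.8489, 3.0) = 30.9531


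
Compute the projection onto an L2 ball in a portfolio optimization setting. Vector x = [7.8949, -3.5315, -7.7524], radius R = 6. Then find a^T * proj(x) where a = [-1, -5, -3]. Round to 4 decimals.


Step 1: Compute ||x|| (intermediates to 6 decimals).
||x|| = sqrt(7.8949^2 + (-3.5315)^2 + (-7.7524)^2) = 11.614674
Step 2: Project.
Since ||x|| > R, scale = R/||x|| = 6/11.614674 = 0.516588, proj(x) = scale * x
proj(x) = [4.078411, -1.824331, -4.004797]
Step 3: Dot product.
a^T * proj(x) = -1*4.078411 - 5*(-1.824331) - 3*(-4.004797) = 17.0576


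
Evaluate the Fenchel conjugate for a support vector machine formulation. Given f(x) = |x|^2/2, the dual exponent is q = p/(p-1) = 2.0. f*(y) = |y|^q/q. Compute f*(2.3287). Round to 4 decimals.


The conjugate exponent q satisfies 1/p + 1/q = 1.
p = 2, so q = 2/(2 - 1) = 2.0
|y|^q = 2.3287^2.0 = 5.4228
f*(2.3287) = 5.4228 / 2.0 = 2.7114


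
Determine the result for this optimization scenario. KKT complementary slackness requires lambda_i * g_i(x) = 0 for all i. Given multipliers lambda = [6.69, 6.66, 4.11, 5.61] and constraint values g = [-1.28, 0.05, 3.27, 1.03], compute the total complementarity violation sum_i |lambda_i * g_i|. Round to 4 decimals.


KKT complementary slackness check:
lambda_1 * g_1 = 6.69 * -1.28 = -8.5632
lambda_2 * g_2 = 6.66 * 0.05 = 0.333
lambda_3 * g_3 = 4.11 * 3.27 = 13.4397
lambda_4 * g_4 = 5.61 * 1.03 = 5.7783
Total violation = 8.5632 + 0.333 + 13.4397 + 5.7783 = 28.1142


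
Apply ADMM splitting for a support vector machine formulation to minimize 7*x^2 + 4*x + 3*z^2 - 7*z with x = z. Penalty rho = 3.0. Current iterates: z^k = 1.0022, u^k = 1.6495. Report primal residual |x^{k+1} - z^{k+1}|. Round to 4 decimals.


ADMM iteration with rho = 3.0, z^k = 1.0022, u^k = 1.6495
Step 1: x-update.
Minimize 7*x^2 + 4*x + (3.0/2)*(x - 1.0022 + 1.6495)^2
FOC: (2*7 + 3.0)*x = -4 + 3.0*(1.0022 - 1.6495)
x^{k+1} = -0.3495
Step 2: z-update.
Minimize 3*z^2 - 7*z + (3.0/2)*(-0.3495 - z + 1.6495)^2
FOC: (2*3 + 3.0)*z = 7 + 3.0*(-0.3495 + 1.6495)
z^{k+1} = 1.2111
Step 3: u-update.
u^{k+1} = 1.6495 - 0.3495 - 1.2111 = 0.0889
Step 4: Primal residual = |-0.3495 - 1.2111| = 1.5606


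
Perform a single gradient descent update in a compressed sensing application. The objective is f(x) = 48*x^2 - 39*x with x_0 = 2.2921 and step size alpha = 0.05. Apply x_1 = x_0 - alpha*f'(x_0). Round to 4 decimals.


We compute the gradient at x_0 and apply the update.
f'(x) = 96*x - 39
f'(2.2921) = 96*2.2921 - 39 = 181.0416
x_1 = 2.2921 - 0.05*181.0416 = -6.76


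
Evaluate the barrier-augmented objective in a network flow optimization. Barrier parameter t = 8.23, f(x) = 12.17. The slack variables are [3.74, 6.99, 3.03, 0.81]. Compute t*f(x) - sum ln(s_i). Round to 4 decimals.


Step 1: Compute log-barrier.
ln values: [1.3191, 1.9445, 1.1086, -0.2107]
phi = -(1.3191 + 1.9445 + 1.1086 - 0.2107) = -4.1614
Step 2: Compute augmented objective.
t*f(x) = 8.23*12.17 = 100.1591
Total = 100.1591 - 4.1614 = 95.9977


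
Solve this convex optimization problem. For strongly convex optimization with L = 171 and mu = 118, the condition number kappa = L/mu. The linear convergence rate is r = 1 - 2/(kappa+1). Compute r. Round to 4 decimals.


Step 1: Compute the condition number.
kappa = L/mu = 171/118 = 1.4492
Step 2: Compute the convergence rate.
r = 1 - 2/(kappa + 1) = 1 - 2*mu/(L + mu) = (L - mu)/(L + mu) = 53/289 = 0.1834


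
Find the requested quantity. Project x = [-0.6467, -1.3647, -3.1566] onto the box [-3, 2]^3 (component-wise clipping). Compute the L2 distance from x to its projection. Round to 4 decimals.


Project each component onto [-3, 2].
clip(-0.6467) = -0.6467, clip(-1.3647) = -1.3647, clip(-3.1566) = -3.0
Projection = [-0.6467, -1.3647, -3.0]
Squared diffs: [0.0, 0.0, 0.0245]
Distance = sqrt(0.0245) = 0.1566


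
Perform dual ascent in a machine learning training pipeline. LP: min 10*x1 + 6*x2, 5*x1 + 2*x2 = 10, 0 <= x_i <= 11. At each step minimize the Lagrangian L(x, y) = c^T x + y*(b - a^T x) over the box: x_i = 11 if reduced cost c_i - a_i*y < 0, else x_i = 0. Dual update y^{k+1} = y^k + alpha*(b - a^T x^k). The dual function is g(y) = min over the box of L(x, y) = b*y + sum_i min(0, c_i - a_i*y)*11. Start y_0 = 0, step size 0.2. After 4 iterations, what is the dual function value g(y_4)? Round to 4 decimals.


Dual ascent for LP: min 10*x1 + 6*x2, 5*x1 + 2*x2 = 10, 0 <= x_i <= 11
Step 1: y^k = 0.0, reduced costs: (10.0, 6.0)
  x^k = (0.0, 0.0), subgradient = b - a^T x = 10.0
  y^{k+1} = 0.0 + 0.2*10.0 = 2.0
Step 2: y^k = 2.0, reduced costs: (0.0, 2.0)
  x^k = (0.0, 0.0), subgradient = b - a^T x = 10.0
  y^{k+1} = 2.0 + 0.2*10.0 = 4.0
Step 3: y^k = 4.0, reduced costs: (-10.0, -2.0)
  x^k = (11.0, 11.0), subgradient = b - a^T x = -67.0
  y^{k+1} = 4.0 + 0.2*-67.0 = -9.4
Step 4: y^k = -9.4, reduced costs: (57.0, 24.8)
  x^k = (0.0, 0.0), subgradient = b - a^T x = 10.0
  y^{k+1} = -9.4 + 0.2*10.0 = -7.4
Dual objective at y_4 = -7.4: reduced costs (47.0, 20.8), box minimizer x = (0.0, 0.0)
g(y_4) = b*y + (c1 - a1*y)*x1 + (c2 - a2*y)*x2 = 10*(-7.4) + 47.0*0.0 + 20.8*0.0 = -74.0 + 0.0 + 0.0 = -74.0


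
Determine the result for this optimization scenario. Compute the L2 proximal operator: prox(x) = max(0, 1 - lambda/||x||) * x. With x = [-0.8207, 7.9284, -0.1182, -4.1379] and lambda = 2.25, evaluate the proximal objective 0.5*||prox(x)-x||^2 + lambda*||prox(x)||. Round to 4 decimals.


Step 1: Compute ||x||.
||x|| = 8.9816
Step 2: Compute scaling factor.
scale = max(0, 1 - 2.25/8.9816) = 0.7495
Step 3: prox(x) = [-0.6151, 5.9422, -0.0886, -3.1013]
||prox(x)|| = 6.7316
Step 4: Proximal objective.
0.5*||prox-x||^2 = 2.5313
lambda*||prox|| = 15.1461
Total = 17.6774
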